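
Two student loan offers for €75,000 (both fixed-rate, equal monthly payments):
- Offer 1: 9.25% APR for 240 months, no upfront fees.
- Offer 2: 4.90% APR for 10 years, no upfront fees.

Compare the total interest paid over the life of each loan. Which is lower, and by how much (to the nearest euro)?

Offer 1: at 9.25% the monthly rate is 0.0077083, so the payment is 75,000 × 0.0077083 / (1 − 1.0077083^−240) = €686.90.
Total interest on Offer 1 = 240 × €686.90 − €75,000 = €89,856.00.
Offer 2: monthly rate = 4.9%/12 = 0.0040833; payment = 75,000 × 0.0040833 / (1 − (1+0.0040833)^−120) = €791.83.
Total interest on Offer 2 = 120 × €791.83 − €75,000 = €20,019.60.
Offer 2 is lower by €69,836.40.

Offer 2 by €69,836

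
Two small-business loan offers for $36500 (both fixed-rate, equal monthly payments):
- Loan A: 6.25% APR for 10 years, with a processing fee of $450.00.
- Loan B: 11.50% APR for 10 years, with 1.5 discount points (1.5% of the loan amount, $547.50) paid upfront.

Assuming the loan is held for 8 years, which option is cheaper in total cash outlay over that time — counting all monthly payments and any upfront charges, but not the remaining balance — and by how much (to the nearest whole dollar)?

Loan A by $10,019

Loan A: at 6.25% the monthly rate is 0.0052083, so the payment is 36,500 × 0.0052083 / (1 − 1.0052083^−120) = $409.82.
Loan B: monthly rate = 11.5%/12 = 0.0095833; payment = 36,500 × 0.0095833 / (1 − (1+0.0095833)^−120) = $513.17.
Over 96 months: Loan A costs 96 × $409.82 + $450.00 = $39,792.72; Loan B costs 96 × $513.17 + $547.50 = $49,811.82.
Loan A is cheaper by $49,811.82 − $39,792.72 = $10,019.10.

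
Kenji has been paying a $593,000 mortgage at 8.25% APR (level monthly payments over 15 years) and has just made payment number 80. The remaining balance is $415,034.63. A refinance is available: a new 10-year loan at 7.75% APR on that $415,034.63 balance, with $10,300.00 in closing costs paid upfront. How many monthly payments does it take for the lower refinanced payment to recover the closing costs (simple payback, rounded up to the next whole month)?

Current payment = 593,000 × 8.25%/12 / (1 − (1+0.0068750)^−180) = $5,752.93.
Refinanced payment = 415,034.63 × 0.0064583 / (1 − (1+0.0064583)^−120) = $4,980.86.
Monthly savings = $5,752.93 − $4,980.86 = $772.07.
Break-even = $10,300.00 / $772.07 = 13.34 → 14 months.

14 months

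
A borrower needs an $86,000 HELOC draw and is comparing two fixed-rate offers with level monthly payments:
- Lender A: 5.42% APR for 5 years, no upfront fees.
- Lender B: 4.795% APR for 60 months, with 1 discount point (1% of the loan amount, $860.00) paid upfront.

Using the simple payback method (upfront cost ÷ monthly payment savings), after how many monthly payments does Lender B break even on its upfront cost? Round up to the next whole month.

35 months

Lender A: monthly rate = 5.42%/12 = 0.0045167; payment = 86,000 × 0.0045167 / (1 − (1+0.0045167)^−60) = $1,639.53.
Lender B: monthly rate = 4.795%/12 = 0.0039958; payment = 86,000 × 0.0039958 / (1 − (1+0.0039958)^−60) = $1,614.86.
Monthly savings = $1,639.53 − $1,614.86 = $24.67.
Break-even = $860.00 / $24.67 = 34.86 → 35 months.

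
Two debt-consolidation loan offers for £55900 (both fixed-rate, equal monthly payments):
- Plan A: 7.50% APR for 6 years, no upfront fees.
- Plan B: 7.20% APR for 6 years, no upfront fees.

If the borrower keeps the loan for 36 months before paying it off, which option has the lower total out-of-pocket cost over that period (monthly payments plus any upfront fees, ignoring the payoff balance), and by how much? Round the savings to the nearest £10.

Plan B by £290

Plan A: monthly rate = 7.5%/12 = 0.0062500; payment = 55,900 × 0.0062500 / (1 − (1+0.0062500)^−72) = £966.52.
Plan B: at 7.20% the monthly rate is 0.0060000, so the payment is 55,900 × 0.0060000 / (1 − 1.0060000^−72) = £958.42.
Over 36 months: Plan A costs 36 × £966.52 = £34,794.72; Plan B costs 36 × £958.42 = £34,503.12.
Plan B is cheaper by £34,794.72 − £34,503.12 = £291.60.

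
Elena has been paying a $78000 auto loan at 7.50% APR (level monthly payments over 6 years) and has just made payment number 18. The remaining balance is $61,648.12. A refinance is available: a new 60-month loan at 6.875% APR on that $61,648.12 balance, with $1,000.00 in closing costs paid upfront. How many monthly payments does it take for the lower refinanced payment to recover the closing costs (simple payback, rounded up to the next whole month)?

8 months

Current payment = 78,000 × 7.5%/12 / (1 − (1+0.0062500)^−72) = $1,348.63.
Refinanced payment = 61,648.12 × 0.0057292 / (1 − (1+0.0057292)^−60) = $1,217.07.
Monthly savings = $1,348.63 − $1,217.07 = $131.56.
Break-even = $1,000.00 / $131.56 = 7.60 → 8 months.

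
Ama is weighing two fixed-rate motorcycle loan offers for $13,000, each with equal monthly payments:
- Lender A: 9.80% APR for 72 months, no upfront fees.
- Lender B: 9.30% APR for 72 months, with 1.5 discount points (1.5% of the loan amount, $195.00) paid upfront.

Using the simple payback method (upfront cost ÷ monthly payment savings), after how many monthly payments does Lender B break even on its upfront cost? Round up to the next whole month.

Lender A: at 9.80% the monthly rate is 0.0081667, so the payment is 13,000 × 0.0081667 / (1 − 1.0081667^−72) = $239.53.
Lender B: at 9.30% the monthly rate is 0.0077500, so the payment is 13,000 × 0.0077500 / (1 − 1.0077500^−72) = $236.27.
Monthly savings = $239.53 − $236.27 = $3.26.
Break-even = $195.00 / $3.26 = 59.82 → 60 months.

60 months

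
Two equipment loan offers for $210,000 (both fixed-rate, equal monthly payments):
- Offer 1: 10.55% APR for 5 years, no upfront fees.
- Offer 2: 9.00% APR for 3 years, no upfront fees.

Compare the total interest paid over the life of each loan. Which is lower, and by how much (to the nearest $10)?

Offer 1: monthly rate = 10.55%/12 = 0.0087917; payment = 210,000 × 0.0087917 / (1 − (1+0.0087917)^−60) = $4,518.92.
Total interest on Offer 1 = 60 × $4,518.92 − $210,000 = $61,135.20.
Offer 2: monthly rate = 9%/12 = 0.0075000; payment = 210,000 × 0.0075000 / (1 − (1+0.0075000)^−36) = $6,677.94.
Total interest on Offer 2 = 36 × $6,677.94 − $210,000 = $30,405.84.
Offer 2 is lower by $30,729.36.

Offer 2 by $30,730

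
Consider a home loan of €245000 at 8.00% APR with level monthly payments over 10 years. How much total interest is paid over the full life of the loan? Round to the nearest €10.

At 8.00% the monthly rate is 0.0066667, so the payment is 245,000 × 0.0066667 / (1 − 1.0066667^−120) = €2,972.53.
Total paid = 120 × €2,972.53 = €356,703.60; interest = €356,703.60 − €245,000 = €111,703.60.

€111,700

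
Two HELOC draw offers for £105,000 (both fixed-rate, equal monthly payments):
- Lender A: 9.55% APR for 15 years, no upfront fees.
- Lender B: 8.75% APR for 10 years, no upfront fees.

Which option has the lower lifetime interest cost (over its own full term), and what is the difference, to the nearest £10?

Lender A: at 9.55% the monthly rate is 0.0079583, so the payment is 105,000 × 0.0079583 / (1 − 1.0079583^−180) = £1,099.61.
Total interest on Lender A = 180 × £1,099.61 − £105,000 = £92,929.80.
Lender B: at 8.75% the monthly rate is 0.0072917, so the payment is 105,000 × 0.0072917 / (1 − 1.0072917^−120) = £1,315.93.
Total interest on Lender B = 120 × £1,315.93 − £105,000 = £52,911.60.
Lender B is lower by £40,018.20.

Lender B by £40,020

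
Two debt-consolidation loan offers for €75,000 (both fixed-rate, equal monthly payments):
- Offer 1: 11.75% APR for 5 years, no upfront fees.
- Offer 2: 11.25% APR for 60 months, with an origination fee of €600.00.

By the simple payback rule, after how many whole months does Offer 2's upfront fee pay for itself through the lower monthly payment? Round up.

32 months

Offer 1: at 11.75% the monthly rate is 0.0097917, so the payment is 75,000 × 0.0097917 / (1 − 1.0097917^−60) = €1,658.87.
Offer 2: at 11.25% the monthly rate is 0.0093750, so the payment is 75,000 × 0.0093750 / (1 − 1.0093750^−60) = €1,640.05.
Monthly savings = €1,658.87 − €1,640.05 = €18.82.
Break-even = €600.00 / €18.82 = 31.88 → 32 months.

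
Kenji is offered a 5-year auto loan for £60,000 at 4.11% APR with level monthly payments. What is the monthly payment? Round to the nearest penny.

£1,107.97

At 4.11% the monthly rate is 0.0034250, so the payment is 60,000 × 0.0034250 / (1 − 1.0034250^−60) = £1,107.97.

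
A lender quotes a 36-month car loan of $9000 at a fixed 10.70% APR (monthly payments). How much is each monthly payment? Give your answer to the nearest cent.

At 10.70% the monthly rate is 0.0089167, so the payment is 9,000 × 0.0089167 / (1 − 1.0089167^−36) = $293.37.

$293.37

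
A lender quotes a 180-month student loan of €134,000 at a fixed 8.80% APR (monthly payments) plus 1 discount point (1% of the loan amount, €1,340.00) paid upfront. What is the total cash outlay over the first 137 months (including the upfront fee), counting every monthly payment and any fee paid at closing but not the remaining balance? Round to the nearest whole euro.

€185,361

Monthly rate = 8.8%/12 = 0.0073333; payment = 134,000 × 0.0073333 / (1 − (1+0.0073333)^−180) = €1,343.22.
Total outlay = 137 × €1,343.22 + €1,340.00 = €185,361.14.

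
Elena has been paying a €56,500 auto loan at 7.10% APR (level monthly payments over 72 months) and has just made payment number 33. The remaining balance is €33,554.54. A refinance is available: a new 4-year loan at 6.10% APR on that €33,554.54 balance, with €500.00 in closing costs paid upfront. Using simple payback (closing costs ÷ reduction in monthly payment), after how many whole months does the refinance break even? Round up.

Current payment = 56,500 × 7.1%/12 / (1 − (1+0.0059167)^−72) = €965.98.
Refinanced payment = 33,554.54 × 0.0050833 / (1 − (1+0.0050833)^−48) = €789.57.
Monthly savings = €965.98 − €789.57 = €176.41.
Break-even = €500.00 / €176.41 = 2.83 → 3 months.

3 months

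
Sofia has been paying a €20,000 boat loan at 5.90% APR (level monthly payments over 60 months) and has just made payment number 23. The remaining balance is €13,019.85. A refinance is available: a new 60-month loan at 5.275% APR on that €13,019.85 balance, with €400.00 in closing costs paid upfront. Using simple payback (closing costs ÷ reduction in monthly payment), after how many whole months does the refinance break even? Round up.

3 months

Current payment = 20,000 × 5.9%/12 / (1 − (1+0.0049167)^−60) = €385.73.
Refinanced payment = 13,019.85 × 0.0043958 / (1 − (1+0.0043958)^−60) = €247.34.
Monthly savings = €385.73 − €247.34 = €138.39.
Break-even = €400.00 / €138.39 = 2.89 → 3 months.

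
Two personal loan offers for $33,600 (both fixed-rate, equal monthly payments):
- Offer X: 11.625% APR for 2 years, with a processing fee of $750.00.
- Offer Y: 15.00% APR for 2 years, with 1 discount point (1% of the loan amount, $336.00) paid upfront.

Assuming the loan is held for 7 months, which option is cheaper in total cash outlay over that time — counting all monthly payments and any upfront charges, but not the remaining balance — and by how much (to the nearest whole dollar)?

Offer Y by $40

Offer X: monthly rate = 11.625%/12 = 0.0096875; payment = 33,600 × 0.0096875 / (1 − (1+0.0096875)^−24) = $1,575.79.
Offer Y: at 15.00% the monthly rate is 0.0125000, so the payment is 33,600 × 0.0125000 / (1 − 1.0125000^−24) = $1,629.15.
Over 7 months: Offer X costs 7 × $1,575.79 + $750.00 = $11,780.53; Offer Y costs 7 × $1,629.15 + $336.00 = $11,740.05.
Offer Y is cheaper by $11,780.53 − $11,740.05 = $40.48.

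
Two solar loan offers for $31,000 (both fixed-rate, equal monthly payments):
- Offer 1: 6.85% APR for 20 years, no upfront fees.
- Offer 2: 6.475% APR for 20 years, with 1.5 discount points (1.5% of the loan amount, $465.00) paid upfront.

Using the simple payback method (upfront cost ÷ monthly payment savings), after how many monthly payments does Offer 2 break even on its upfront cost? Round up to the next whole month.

68 months

Offer 1: at 6.85% the monthly rate is 0.0057083, so the payment is 31,000 × 0.0057083 / (1 − 1.0057083^−240) = $237.56.
Offer 2: monthly rate = 6.475%/12 = 0.0053958; payment = 31,000 × 0.0053958 / (1 − (1+0.0053958)^−240) = $230.67.
Monthly savings = $237.56 − $230.67 = $6.89.
Break-even = $465.00 / $6.89 = 67.49 → 68 months.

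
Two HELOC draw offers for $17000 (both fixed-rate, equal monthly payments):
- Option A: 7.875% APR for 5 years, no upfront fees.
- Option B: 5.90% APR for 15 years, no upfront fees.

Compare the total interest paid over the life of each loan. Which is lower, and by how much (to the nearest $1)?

Option A: at 7.875% the monthly rate is 0.0065625, so the payment is 17,000 × 0.0065625 / (1 − 1.0065625^−60) = $343.68.
Total interest on Option A = 60 × $343.68 − $17,000 = $3,620.80.
Option B: at 5.90% the monthly rate is 0.0049167, so the payment is 17,000 × 0.0049167 / (1 − 1.0049167^−180) = $142.54.
Total interest on Option B = 180 × $142.54 − $17,000 = $8,657.20.
Option A is lower by $5,036.40.

Option A by $5,036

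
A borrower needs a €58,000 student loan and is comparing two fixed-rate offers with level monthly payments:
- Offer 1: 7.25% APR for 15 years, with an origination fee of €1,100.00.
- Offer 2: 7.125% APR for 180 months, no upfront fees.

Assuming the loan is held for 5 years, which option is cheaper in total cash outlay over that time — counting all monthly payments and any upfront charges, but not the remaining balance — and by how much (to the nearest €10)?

Offer 1: monthly rate = 7.25%/12 = 0.0060417; payment = 58,000 × 0.0060417 / (1 − (1+0.0060417)^−180) = €529.46.
Offer 2: at 7.125% the monthly rate is 0.0059375, so the payment is 58,000 × 0.0059375 / (1 − 1.0059375^−180) = €525.38.
Over 60 months: Offer 1 costs 60 × €529.46 + €1,100.00 = €32,867.60; Offer 2 costs 60 × €525.38 = €31,522.80.
Offer 2 is cheaper by €32,867.60 − €31,522.80 = €1,344.80.

Offer 2 by €1,340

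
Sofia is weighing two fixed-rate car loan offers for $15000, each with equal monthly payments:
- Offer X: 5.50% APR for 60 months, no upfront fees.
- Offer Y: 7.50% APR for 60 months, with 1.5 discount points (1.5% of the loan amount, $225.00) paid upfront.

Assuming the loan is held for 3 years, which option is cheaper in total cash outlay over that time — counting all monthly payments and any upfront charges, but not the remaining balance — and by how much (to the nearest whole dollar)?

Offer X: monthly rate = 5.5%/12 = 0.0045833; payment = 15,000 × 0.0045833 / (1 − (1+0.0045833)^−60) = $286.52.
Offer Y: at 7.50% the monthly rate is 0.0062500, so the payment is 15,000 × 0.0062500 / (1 − 1.0062500^−60) = $300.57.
Over 36 months: Offer X costs 36 × $286.52 = $10,314.72; Offer Y costs 36 × $300.57 + $225.00 = $11,045.52.
Offer X is cheaper by $11,045.52 − $10,314.72 = $730.80.

Offer X by $731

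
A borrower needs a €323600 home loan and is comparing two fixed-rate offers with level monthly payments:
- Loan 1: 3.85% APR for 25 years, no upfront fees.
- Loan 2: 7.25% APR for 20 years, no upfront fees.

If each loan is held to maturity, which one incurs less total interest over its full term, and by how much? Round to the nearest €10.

Loan 1 by €109,420

Loan 1: at 3.85% the monthly rate is 0.0032083, so the payment is 323,600 × 0.0032083 / (1 − 1.0032083^−300) = €1,681.39.
Total interest on Loan 1 = 300 × €1,681.39 − €323,600 = €180,817.00.
Loan 2: at 7.25% the monthly rate is 0.0060417, so the payment is 323,600 × 0.0060417 / (1 − 1.0060417^−240) = €2,557.66.
Total interest on Loan 2 = 240 × €2,557.66 − €323,600 = €290,238.40.
Loan 1 is lower by €109,421.40.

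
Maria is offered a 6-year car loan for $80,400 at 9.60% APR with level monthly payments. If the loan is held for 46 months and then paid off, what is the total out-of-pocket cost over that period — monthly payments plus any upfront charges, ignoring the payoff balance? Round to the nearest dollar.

$67,772

Monthly rate = 9.6%/12 = 0.0080000; payment = 80,400 × 0.0080000 / (1 − (1+0.0080000)^−72) = $1,473.31.
Total outlay = 46 × $1,473.31 = $67,772.26.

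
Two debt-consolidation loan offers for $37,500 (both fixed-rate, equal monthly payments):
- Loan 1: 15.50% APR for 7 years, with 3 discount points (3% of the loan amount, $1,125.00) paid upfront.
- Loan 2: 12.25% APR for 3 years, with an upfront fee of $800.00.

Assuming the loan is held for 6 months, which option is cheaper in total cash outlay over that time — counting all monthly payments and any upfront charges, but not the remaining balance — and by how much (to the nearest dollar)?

Loan 1 by $2,770

Loan 1: monthly rate = 15.5%/12 = 0.0129167; payment = 37,500 × 0.0129167 / (1 − (1+0.0129167)^−84) = $734.19.
Loan 2: at 12.25% the monthly rate is 0.0102083, so the payment is 37,500 × 0.0102083 / (1 − 1.0102083^−36) = $1,250.02.
Over 6 months: Loan 1 costs 6 × $734.19 + $1,125.00 = $5,530.14; Loan 2 costs 6 × $1,250.02 + $800.00 = $8,300.12.
Loan 1 is cheaper by $8,300.12 − $5,530.14 = $2,769.98.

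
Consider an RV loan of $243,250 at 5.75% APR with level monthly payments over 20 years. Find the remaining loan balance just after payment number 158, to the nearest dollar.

With monthly rate i = 5.75%/12 = 0.0047917, the balance after k of n payments is P · [(1+i)^n − (1+i)^k] / [(1+i)^n − 1].
(1+0.0047917)^240 = 3.14953103 and (1+0.0047917)^158 = 2.12819725, so the balance is 243,250 × (3.14953103 − 2.12819725) / (3.14953103 − 1) = $115,578.44.

$115,578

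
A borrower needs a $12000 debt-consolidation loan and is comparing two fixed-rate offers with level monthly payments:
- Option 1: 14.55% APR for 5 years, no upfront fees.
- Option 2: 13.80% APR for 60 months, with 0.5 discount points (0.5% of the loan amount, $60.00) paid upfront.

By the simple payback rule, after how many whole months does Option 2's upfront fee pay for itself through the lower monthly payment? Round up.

Option 1: at 14.55% the monthly rate is 0.0121250, so the payment is 12,000 × 0.0121250 / (1 − 1.0121250^−60) = $282.65.
Option 2: monthly rate = 13.8%/12 = 0.0115000; payment = 12,000 × 0.0115000 / (1 − (1+0.0115000)^−60) = $277.98.
Monthly savings = $282.65 − $277.98 = $4.67.
Break-even = $60.00 / $4.67 = 12.85 → 13 months.

13 months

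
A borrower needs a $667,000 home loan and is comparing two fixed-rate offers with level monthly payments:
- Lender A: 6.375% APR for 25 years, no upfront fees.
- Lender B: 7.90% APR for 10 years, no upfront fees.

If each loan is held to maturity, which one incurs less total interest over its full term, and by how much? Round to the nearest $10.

Lender B by $368,620

Lender A: at 6.375% the monthly rate is 0.0053125, so the payment is 667,000 × 0.0053125 / (1 − 1.0053125^−300) = $4,451.67.
Total interest on Lender A = 300 × $4,451.67 − $667,000 = $668,501.00.
Lender B: monthly rate = 7.9%/12 = 0.0065833; payment = 667,000 × 0.0065833 / (1 − (1+0.0065833)^−120) = $8,057.35.
Total interest on Lender B = 120 × $8,057.35 − $667,000 = $299,882.00.
Lender B is lower by $368,619.00.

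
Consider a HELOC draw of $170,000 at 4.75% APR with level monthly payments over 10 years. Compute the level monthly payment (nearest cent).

At 4.75% the monthly rate is 0.0039583, so the payment is 170,000 × 0.0039583 / (1 − 1.0039583^−120) = $1,782.41.

$1,782.41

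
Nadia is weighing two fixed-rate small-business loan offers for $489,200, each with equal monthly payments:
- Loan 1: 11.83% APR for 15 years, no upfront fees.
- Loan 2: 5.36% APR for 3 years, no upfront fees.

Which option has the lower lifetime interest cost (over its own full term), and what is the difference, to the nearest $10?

Loan 1: at 11.83% the monthly rate is 0.0098583, so the payment is 489,200 × 0.0098583 / (1 − 1.0098583^−180) = $5,817.82.
Total interest on Loan 1 = 180 × $5,817.82 − $489,200 = $558,007.60.
Loan 2: at 5.36% the monthly rate is 0.0044667, so the payment is 489,200 × 0.0044667 / (1 − 1.0044667^−36) = $14,740.96.
Total interest on Loan 2 = 36 × $14,740.96 − $489,200 = $41,474.56.
Loan 2 is lower by $516,533.04.

Loan 2 by $516,530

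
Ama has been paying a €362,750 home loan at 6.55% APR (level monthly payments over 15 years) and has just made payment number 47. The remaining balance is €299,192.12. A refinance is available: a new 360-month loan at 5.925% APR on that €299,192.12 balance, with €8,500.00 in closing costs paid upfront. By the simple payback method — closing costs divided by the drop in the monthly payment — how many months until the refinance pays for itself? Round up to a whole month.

Current payment = 362,750 × 6.55%/12 / (1 − (1+0.0054583)^−180) = €3,169.92.
Refinanced payment = 299,192.12 × 0.0049375 / (1 − (1+0.0049375)^−360) = €1,779.41.
Monthly savings = €3,169.92 − €1,779.41 = €1,390.51.
Break-even = €8,500.00 / €1,390.51 = 6.11 → 7 months.

7 months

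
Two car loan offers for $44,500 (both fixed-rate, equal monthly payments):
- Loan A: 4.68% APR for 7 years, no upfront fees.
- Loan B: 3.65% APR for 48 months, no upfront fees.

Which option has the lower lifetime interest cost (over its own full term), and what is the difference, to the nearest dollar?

Loan A: at 4.68% the monthly rate is 0.0039000, so the payment is 44,500 × 0.0039000 / (1 − 1.0039000^−84) = $622.29.
Total interest on Loan A = 84 × $622.29 − $44,500 = $7,772.36.
Loan B: at 3.65% the monthly rate is 0.0030417, so the payment is 44,500 × 0.0030417 / (1 − 1.0030417^−48) = $997.81.
Total interest on Loan B = 48 × $997.81 − $44,500 = $3,394.88.
Loan B is lower by $4,377.48.

Loan B by $4,377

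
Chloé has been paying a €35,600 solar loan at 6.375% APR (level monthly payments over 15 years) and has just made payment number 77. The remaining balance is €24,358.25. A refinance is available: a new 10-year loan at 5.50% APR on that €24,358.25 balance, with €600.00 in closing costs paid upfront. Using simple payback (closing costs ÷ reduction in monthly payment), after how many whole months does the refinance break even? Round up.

Current payment = 35,600 × 6.375%/12 / (1 − (1+0.0053125)^−180) = €307.67.
Refinanced payment = 24,358.25 × 0.0045833 / (1 − (1+0.0045833)^−120) = €264.35.
Monthly savings = €307.67 − €264.35 = €43.32.
Break-even = €600.00 / €43.32 = 13.85 → 14 months.

14 months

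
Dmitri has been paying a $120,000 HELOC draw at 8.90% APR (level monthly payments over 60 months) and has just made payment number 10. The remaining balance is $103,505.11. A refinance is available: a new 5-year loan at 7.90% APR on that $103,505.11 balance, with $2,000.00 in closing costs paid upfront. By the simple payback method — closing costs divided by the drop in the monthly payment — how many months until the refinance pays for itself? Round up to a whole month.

6 months

Current payment = 120,000 × 8.9%/12 / (1 − (1+0.0074167)^−60) = $2,485.18.
Refinanced payment = 103,505.11 × 0.0065833 / (1 − (1+0.0065833)^−60) = $2,093.76.
Monthly savings = $2,485.18 − $2,093.76 = $391.42.
Break-even = $2,000.00 / $391.42 = 5.11 → 6 months.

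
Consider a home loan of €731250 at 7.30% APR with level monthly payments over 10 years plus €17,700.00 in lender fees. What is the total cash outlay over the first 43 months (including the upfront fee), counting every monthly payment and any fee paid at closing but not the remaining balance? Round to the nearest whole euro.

Monthly rate = 7.3%/12 = 0.0060833; payment = 731,250 × 0.0060833 / (1 − (1+0.0060833)^−120) = €8,603.93.
Total outlay = 43 × €8,603.93 + €17,700.00 = €387,668.99.

€387,669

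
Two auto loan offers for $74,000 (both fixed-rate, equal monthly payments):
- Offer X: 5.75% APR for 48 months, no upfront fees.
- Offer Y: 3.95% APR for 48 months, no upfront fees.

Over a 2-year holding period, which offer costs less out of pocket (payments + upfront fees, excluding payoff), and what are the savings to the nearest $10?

Offer Y by $1,450

Offer X: monthly rate = 5.75%/12 = 0.0047917; payment = 74,000 × 0.0047917 / (1 − (1+0.0047917)^−48) = $1,729.42.
Offer Y: at 3.95% the monthly rate is 0.0032917, so the payment is 74,000 × 0.0032917 / (1 − 1.0032917^−48) = $1,669.19.
Over 24 months: Offer X costs 24 × $1,729.42 = $41,506.08; Offer Y costs 24 × $1,669.19 = $40,060.56.
Offer Y is cheaper by $41,506.08 − $40,060.56 = $1,445.52.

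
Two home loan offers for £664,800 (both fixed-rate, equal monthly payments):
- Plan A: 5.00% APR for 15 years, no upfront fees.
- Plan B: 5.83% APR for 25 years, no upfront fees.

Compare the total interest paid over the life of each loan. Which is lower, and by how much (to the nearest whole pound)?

Plan A by £318,054

Plan A: monthly rate = 5%/12 = 0.0041667; payment = 664,800 × 0.0041667 / (1 − (1+0.0041667)^−180) = £5,257.20.
Total interest on Plan A = 180 × £5,257.20 − £664,800 = £281,496.00.
Plan B: at 5.83% the monthly rate is 0.0048583, so the payment is 664,800 × 0.0048583 / (1 − 1.0048583^−300) = £4,214.50.
Total interest on Plan B = 300 × £4,214.50 − £664,800 = £599,550.00.
Plan A is lower by £318,054.00.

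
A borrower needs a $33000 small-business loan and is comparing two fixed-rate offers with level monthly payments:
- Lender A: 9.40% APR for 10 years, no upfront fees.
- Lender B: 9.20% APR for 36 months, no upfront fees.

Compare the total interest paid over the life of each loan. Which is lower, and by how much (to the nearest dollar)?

Lender B by $13,136

Lender A: at 9.40% the monthly rate is 0.0078333, so the payment is 33,000 × 0.0078333 / (1 − 1.0078333^−120) = $425.21.
Total interest on Lender A = 120 × $425.21 − $33,000 = $18,025.20.
Lender B: monthly rate = 9.2%/12 = 0.0076667; payment = 33,000 × 0.0076667 / (1 − (1+0.0076667)^−36) = $1,052.47.
Total interest on Lender B = 36 × $1,052.47 − $33,000 = $4,888.92.
Lender B is lower by $13,136.28.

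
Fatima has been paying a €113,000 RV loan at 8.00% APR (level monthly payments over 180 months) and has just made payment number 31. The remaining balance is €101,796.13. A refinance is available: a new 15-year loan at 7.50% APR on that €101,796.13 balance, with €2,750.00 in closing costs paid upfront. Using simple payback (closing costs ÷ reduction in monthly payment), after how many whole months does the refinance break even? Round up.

21 months

Current payment = 113,000 × 8%/12 / (1 − (1+0.0066667)^−180) = €1,079.89.
Refinanced payment = 101,796.13 × 0.0062500 / (1 − (1+0.0062500)^−180) = €943.66.
Monthly savings = €1,079.89 − €943.66 = €136.23.
Break-even = €2,750.00 / €136.23 = 20.19 → 21 months.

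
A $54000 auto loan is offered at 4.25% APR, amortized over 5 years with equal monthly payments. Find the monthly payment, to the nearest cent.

At 4.25% the monthly rate is 0.0035417, so the payment is 54,000 × 0.0035417 / (1 − 1.0035417^−60) = $1,000.60.

$1,000.60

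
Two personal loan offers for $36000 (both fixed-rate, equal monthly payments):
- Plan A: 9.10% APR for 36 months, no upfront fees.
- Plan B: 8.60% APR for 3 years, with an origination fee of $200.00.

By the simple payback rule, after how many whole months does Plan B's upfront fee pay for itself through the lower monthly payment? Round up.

Plan A: monthly rate = 9.1%/12 = 0.0075833; payment = 36,000 × 0.0075833 / (1 − (1+0.0075833)^−36) = $1,146.47.
Plan B: monthly rate = 8.6%/12 = 0.0071667; payment = 36,000 × 0.0071667 / (1 − (1+0.0071667)^−36) = $1,138.10.
Monthly savings = $1,146.47 − $1,138.10 = $8.37.
Break-even = $200.00 / $8.37 = 23.89 → 24 months.

24 months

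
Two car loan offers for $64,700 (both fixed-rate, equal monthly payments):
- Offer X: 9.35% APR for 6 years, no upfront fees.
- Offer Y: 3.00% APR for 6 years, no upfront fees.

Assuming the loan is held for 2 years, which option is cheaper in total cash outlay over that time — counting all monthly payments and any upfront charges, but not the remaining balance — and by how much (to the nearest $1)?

Offer X: at 9.35% the monthly rate is 0.0077917, so the payment is 64,700 × 0.0077917 / (1 − 1.0077917^−72) = $1,177.52.
Offer Y: at 3.00% the monthly rate is 0.0025000, so the payment is 64,700 × 0.0025000 / (1 − 1.0025000^−72) = $983.03.
Over 24 months: Offer X costs 24 × $1,177.52 = $28,260.48; Offer Y costs 24 × $983.03 = $23,592.72.
Offer Y is cheaper by $28,260.48 − $23,592.72 = $4,667.76.

Offer Y by $4,668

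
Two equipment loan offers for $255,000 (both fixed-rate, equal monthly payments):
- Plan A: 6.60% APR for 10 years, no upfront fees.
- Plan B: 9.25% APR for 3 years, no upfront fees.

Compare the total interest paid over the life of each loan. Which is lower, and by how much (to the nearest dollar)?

Plan A: at 6.60% the monthly rate is 0.0055000, so the payment is 255,000 × 0.0055000 / (1 − 1.0055000^−120) = $2,908.46.
Total interest on Plan A = 120 × $2,908.46 − $255,000 = $94,015.20.
Plan B: monthly rate = 9.25%/12 = 0.0077083; payment = 255,000 × 0.0077083 / (1 − (1+0.0077083)^−36) = $8,138.63.
Total interest on Plan B = 36 × $8,138.63 − $255,000 = $37,990.68.
Plan B is lower by $56,024.52.

Plan B by $56,025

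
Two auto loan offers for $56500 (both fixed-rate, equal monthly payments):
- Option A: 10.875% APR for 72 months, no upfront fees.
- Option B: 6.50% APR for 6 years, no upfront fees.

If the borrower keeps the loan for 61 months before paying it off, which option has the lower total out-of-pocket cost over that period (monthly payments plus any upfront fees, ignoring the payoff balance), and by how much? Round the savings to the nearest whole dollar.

Option B by $7,445

Option A: monthly rate = 10.875%/12 = 0.0090625; payment = 56,500 × 0.0090625 / (1 − (1+0.0090625)^−72) = $1,071.81.
Option B: at 6.50% the monthly rate is 0.0054167, so the payment is 56,500 × 0.0054167 / (1 − 1.0054167^−72) = $949.76.
Over 61 months: Option A costs 61 × $1,071.81 = $65,380.41; Option B costs 61 × $949.76 = $57,935.36.
Option B is cheaper by $65,380.41 − $57,935.36 = $7,445.05.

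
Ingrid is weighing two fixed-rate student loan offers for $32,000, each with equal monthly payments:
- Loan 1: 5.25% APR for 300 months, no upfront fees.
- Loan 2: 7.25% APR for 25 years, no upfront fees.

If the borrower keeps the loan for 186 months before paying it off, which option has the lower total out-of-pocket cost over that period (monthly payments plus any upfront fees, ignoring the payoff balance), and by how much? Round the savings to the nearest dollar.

Loan 1: at 5.25% the monthly rate is 0.0043750, so the payment is 32,000 × 0.0043750 / (1 − 1.0043750^−300) = $191.76.
Loan 2: monthly rate = 7.25%/12 = 0.0060417; payment = 32,000 × 0.0060417 / (1 − (1+0.0060417)^−300) = $231.30.
Over 186 months: Loan 1 costs 186 × $191.76 = $35,667.36; Loan 2 costs 186 × $231.30 = $43,021.80.
Loan 1 is cheaper by $43,021.80 − $35,667.36 = $7,354.44.

Loan 1 by $7,354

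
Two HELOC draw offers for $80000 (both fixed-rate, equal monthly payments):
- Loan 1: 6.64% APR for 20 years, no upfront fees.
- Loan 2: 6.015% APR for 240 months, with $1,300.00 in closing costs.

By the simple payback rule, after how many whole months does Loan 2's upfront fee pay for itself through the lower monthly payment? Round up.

45 months

Loan 1: monthly rate = 6.64%/12 = 0.0055333; payment = 80,000 × 0.0055333 / (1 − (1+0.0055333)^−240) = $603.07.
Loan 2: monthly rate = 6.015%/12 = 0.0050125; payment = 80,000 × 0.0050125 / (1 − (1+0.0050125)^−240) = $573.84.
Monthly savings = $603.07 − $573.84 = $29.23.
Break-even = $1,300.00 / $29.23 = 44.47 → 45 months.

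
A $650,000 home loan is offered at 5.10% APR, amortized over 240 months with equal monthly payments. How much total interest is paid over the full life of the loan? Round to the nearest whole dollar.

$388,168

At 5.10% the monthly rate is 0.0042500, so the payment is 650,000 × 0.0042500 / (1 − 1.0042500^−240) = $4,325.70.
Total paid = 240 × $4,325.70 = $1,038,168.00; interest = $1,038,168.00 − $650,000 = $388,168.00.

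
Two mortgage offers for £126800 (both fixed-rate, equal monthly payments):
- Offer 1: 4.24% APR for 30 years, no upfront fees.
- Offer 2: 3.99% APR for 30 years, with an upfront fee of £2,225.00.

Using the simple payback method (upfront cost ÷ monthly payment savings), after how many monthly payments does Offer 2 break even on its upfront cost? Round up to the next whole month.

121 months

Offer 1: monthly rate = 4.24%/12 = 0.0035333; payment = 126,800 × 0.0035333 / (1 − (1+0.0035333)^−360) = £623.04.
Offer 2: monthly rate = 3.99%/12 = 0.0033250; payment = 126,800 × 0.0033250 / (1 − (1+0.0033250)^−360) = £604.63.
Monthly savings = £623.04 − £604.63 = £18.41.
Break-even = £2,225.00 / £18.41 = 120.86 → 121 months.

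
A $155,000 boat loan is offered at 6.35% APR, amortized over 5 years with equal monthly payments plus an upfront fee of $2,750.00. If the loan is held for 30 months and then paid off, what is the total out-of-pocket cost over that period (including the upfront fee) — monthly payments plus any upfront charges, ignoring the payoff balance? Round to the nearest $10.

$93,410

At 6.35% the monthly rate is 0.0052917, so the payment is 155,000 × 0.0052917 / (1 − 1.0052917^−60) = $3,021.87.
Total outlay = 30 × $3,021.87 + $2,750.00 = $93,406.10.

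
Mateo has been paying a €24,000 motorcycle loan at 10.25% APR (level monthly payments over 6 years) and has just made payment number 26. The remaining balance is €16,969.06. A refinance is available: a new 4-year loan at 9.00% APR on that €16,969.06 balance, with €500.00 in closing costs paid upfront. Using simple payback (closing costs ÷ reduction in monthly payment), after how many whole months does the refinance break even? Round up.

Current payment = 24,000 × 10.25%/12 / (1 − (1+0.0085417)^−72) = €447.65.
Refinanced payment = 16,969.06 × 0.0075000 / (1 − (1+0.0075000)^−48) = €422.28.
Monthly savings = €447.65 − €422.28 = €25.37.
Break-even = €500.00 / €25.37 = 19.71 → 20 months.

20 months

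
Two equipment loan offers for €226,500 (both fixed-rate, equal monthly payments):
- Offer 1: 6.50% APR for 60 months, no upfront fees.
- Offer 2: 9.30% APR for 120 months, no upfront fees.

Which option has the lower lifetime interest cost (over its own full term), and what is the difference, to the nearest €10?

Offer 1 by €82,830

Offer 1: monthly rate = 6.5%/12 = 0.0054167; payment = 226,500 × 0.0054167 / (1 − (1+0.0054167)^−60) = €4,431.73.
Total interest on Offer 1 = 60 × €4,431.73 − €226,500 = €39,403.80.
Offer 2: at 9.30% the monthly rate is 0.0077500, so the payment is 226,500 × 0.0077500 / (1 − 1.0077500^−120) = €2,906.11.
Total interest on Offer 2 = 120 × €2,906.11 − €226,500 = €122,233.20.
Offer 1 is lower by €82,829.40.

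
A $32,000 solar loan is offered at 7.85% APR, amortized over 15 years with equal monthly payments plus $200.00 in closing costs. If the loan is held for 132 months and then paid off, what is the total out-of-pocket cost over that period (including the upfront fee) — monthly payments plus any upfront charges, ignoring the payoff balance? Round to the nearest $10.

Monthly rate = 7.85%/12 = 0.0065417; payment = 32,000 × 0.0065417 / (1 − (1+0.0065417)^−180) = $303.04.
Total outlay = 132 × $303.04 + $200.00 = $40,201.28.

$40,200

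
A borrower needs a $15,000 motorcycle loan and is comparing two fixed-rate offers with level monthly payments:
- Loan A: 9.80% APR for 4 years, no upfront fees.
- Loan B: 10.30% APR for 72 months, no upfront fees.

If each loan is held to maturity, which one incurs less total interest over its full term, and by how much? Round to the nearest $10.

Loan A: monthly rate = 9.8%/12 = 0.0081667; payment = 15,000 × 0.0081667 / (1 − (1+0.0081667)^−48) = $379.00.
Total interest on Loan A = 48 × $379.00 − $15,000 = $3,192.00.
Loan B: at 10.30% the monthly rate is 0.0085833, so the payment is 15,000 × 0.0085833 / (1 − 1.0085833^−72) = $280.16.
Total interest on Loan B = 72 × $280.16 − $15,000 = $5,171.52.
Loan A is lower by $1,979.52.

Loan A by $1,980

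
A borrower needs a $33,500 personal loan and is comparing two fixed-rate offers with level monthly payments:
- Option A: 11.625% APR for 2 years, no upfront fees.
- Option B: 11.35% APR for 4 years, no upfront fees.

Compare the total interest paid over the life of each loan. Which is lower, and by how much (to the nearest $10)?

Option A: monthly rate = 11.625%/12 = 0.0096875; payment = 33,500 × 0.0096875 / (1 − (1+0.0096875)^−24) = $1,571.10.
Total interest on Option A = 24 × $1,571.10 − $33,500 = $4,206.40.
Option B: at 11.35% the monthly rate is 0.0094583, so the payment is 33,500 × 0.0094583 / (1 − 1.0094583^−48) = $871.53.
Total interest on Option B = 48 × $871.53 − $33,500 = $8,333.44.
Option A is lower by $4,127.04.

Option A by $4,130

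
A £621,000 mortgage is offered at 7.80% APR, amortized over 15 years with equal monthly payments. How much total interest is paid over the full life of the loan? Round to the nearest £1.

At 7.80% the monthly rate is 0.0065000, so the payment is 621,000 × 0.0065000 / (1 − 1.0065000^−180) = £5,863.12.
Total paid = 180 × £5,863.12 = £1,055,361.60; interest = £1,055,361.60 − £621,000 = £434,361.60.

£434,362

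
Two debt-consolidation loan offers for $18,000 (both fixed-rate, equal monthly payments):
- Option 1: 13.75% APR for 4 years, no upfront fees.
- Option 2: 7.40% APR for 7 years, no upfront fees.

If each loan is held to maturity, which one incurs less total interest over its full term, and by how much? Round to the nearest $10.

Option 1: at 13.75% the monthly rate is 0.0114583, so the payment is 18,000 × 0.0114583 / (1 − 1.0114583^−48) = $489.62.
Total interest on Option 1 = 48 × $489.62 − $18,000 = $5,501.76.
Option 2: monthly rate = 7.4%/12 = 0.0061667; payment = 18,000 × 0.0061667 / (1 − (1+0.0061667)^−84) = $275.20.
Total interest on Option 2 = 84 × $275.20 − $18,000 = $5,116.80.
Option 2 is lower by $384.96.

Option 2 by $380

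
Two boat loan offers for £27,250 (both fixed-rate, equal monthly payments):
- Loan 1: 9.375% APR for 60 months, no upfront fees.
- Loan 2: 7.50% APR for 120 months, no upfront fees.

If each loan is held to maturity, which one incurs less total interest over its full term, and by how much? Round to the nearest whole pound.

Loan 1: monthly rate = 9.375%/12 = 0.0078125; payment = 27,250 × 0.0078125 / (1 − (1+0.0078125)^−60) = £570.64.
Total interest on Loan 1 = 60 × £570.64 − £27,250 = £6,988.40.
Loan 2: at 7.50% the monthly rate is 0.0062500, so the payment is 27,250 × 0.0062500 / (1 − 1.0062500^−120) = £323.46.
Total interest on Loan 2 = 120 × £323.46 − £27,250 = £11,565.20.
Loan 1 is lower by £4,576.80.

Loan 1 by £4,577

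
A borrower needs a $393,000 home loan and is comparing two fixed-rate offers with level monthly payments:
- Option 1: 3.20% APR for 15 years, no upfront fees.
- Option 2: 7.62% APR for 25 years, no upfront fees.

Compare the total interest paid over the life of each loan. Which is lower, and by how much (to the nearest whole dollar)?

Option 1 by $385,143

Option 1: monthly rate = 3.2%/12 = 0.0026667; payment = 393,000 × 0.0026667 / (1 − (1+0.0026667)^−180) = $2,751.95.
Total interest on Option 1 = 180 × $2,751.95 − $393,000 = $102,351.00.
Option 2: at 7.62% the monthly rate is 0.0063500, so the payment is 393,000 × 0.0063500 / (1 − 1.0063500^−300) = $2,934.98.
Total interest on Option 2 = 300 × $2,934.98 − $393,000 = $487,494.00.
Option 1 is lower by $385,143.00.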